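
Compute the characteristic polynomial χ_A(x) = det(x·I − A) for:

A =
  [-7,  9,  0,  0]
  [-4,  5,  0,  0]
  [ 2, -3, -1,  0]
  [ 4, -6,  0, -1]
x^4 + 4*x^3 + 6*x^2 + 4*x + 1

Expanding det(x·I − A) (e.g. by cofactor expansion or by noting that A is similar to its Jordan form J, which has the same characteristic polynomial as A) gives
  χ_A(x) = x^4 + 4*x^3 + 6*x^2 + 4*x + 1
which factors as (x + 1)^4. The eigenvalues (with algebraic multiplicities) are λ = -1 with multiplicity 4.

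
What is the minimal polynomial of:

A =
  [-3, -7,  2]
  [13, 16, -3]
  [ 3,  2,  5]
x^3 - 18*x^2 + 108*x - 216

The characteristic polynomial is χ_A(x) = (x - 6)^3, so the eigenvalues are known. The minimal polynomial is
  m_A(x) = Π_λ (x − λ)^{k_λ}
where k_λ is the size of the *largest* Jordan block for λ (equivalently, the smallest k with (A − λI)^k v = 0 for every generalised eigenvector v of λ).

  λ = 6: largest Jordan block has size 3, contributing (x − 6)^3

So m_A(x) = (x - 6)^3 = x^3 - 18*x^2 + 108*x - 216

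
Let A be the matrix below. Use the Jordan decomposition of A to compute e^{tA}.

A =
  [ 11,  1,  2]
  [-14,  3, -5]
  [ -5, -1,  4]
e^{tA} =
  [t^2*exp(6*t)/2 + 5*t*exp(6*t) + exp(6*t), t*exp(6*t), t^2*exp(6*t)/2 + 2*t*exp(6*t)]
  [-3*t^2*exp(6*t)/2 - 14*t*exp(6*t), -3*t*exp(6*t) + exp(6*t), -3*t^2*exp(6*t)/2 - 5*t*exp(6*t)]
  [-t^2*exp(6*t)/2 - 5*t*exp(6*t), -t*exp(6*t), -t^2*exp(6*t)/2 - 2*t*exp(6*t) + exp(6*t)]

Strategy: write A = P · J · P⁻¹ where J is a Jordan canonical form, so e^{tA} = P · e^{tJ} · P⁻¹, and e^{tJ} can be computed block-by-block.

A has Jordan form
J =
  [6, 1, 0]
  [0, 6, 1]
  [0, 0, 6]
(up to reordering of blocks).

Per-block formulas:
  For a 3×3 Jordan block J_3(6): exp(t · J_3(6)) = e^(6t)·(I + t·N + (t^2/2)·N^2), where N is the 3×3 nilpotent shift.

After assembling e^{tJ} and conjugating by P, we get:

e^{tA} =
  [t^2*exp(6*t)/2 + 5*t*exp(6*t) + exp(6*t), t*exp(6*t), t^2*exp(6*t)/2 + 2*t*exp(6*t)]
  [-3*t^2*exp(6*t)/2 - 14*t*exp(6*t), -3*t*exp(6*t) + exp(6*t), -3*t^2*exp(6*t)/2 - 5*t*exp(6*t)]
  [-t^2*exp(6*t)/2 - 5*t*exp(6*t), -t*exp(6*t), -t^2*exp(6*t)/2 - 2*t*exp(6*t) + exp(6*t)]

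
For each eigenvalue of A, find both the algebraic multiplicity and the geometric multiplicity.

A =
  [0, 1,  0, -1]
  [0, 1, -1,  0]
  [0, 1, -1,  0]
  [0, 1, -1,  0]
λ = 0: alg = 4, geom = 2

Step 1 — factor the characteristic polynomial to read off the algebraic multiplicities:
  χ_A(x) = x^4

Step 2 — compute geometric multiplicities via the rank-nullity identity g(λ) = n − rank(A − λI):
  rank(A − (0)·I) = 2, so dim ker(A − (0)·I) = n − 2 = 2

Summary:
  λ = 0: algebraic multiplicity = 4, geometric multiplicity = 2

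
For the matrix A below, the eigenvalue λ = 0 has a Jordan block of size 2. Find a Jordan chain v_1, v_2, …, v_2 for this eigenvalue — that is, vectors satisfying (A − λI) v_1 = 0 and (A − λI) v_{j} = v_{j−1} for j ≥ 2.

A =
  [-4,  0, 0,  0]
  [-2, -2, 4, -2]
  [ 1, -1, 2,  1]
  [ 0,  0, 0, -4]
A Jordan chain for λ = 0 of length 2:
v_1 = (0, -2, -1, 0)ᵀ
v_2 = (0, 1, 0, 0)ᵀ

Let N = A − (0)·I. We want v_2 with N^2 v_2 = 0 but N^1 v_2 ≠ 0; then v_{j-1} := N · v_j for j = 2, …, 2.

Pick v_2 = (0, 1, 0, 0)ᵀ.
Then v_1 = N · v_2 = (0, -2, -1, 0)ᵀ.

Sanity check: (A − (0)·I) v_1 = (0, 0, 0, 0)ᵀ = 0. ✓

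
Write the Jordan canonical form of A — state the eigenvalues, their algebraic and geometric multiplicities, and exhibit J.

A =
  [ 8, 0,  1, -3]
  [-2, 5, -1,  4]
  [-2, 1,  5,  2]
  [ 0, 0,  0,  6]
J_3(6) ⊕ J_1(6)

The characteristic polynomial is
  det(x·I − A) = x^4 - 24*x^3 + 216*x^2 - 864*x + 1296 = (x - 6)^4

Eigenvalues and multiplicities (the geometric multiplicity of λ is n − rank(A − λI), which equals the number of Jordan blocks for λ):
  λ = 6: algebraic multiplicity = 4, geometric multiplicity = 2

Determining the block sizes for each eigenvalue:
  λ = 6: with am = 4 and gm = 2, the partition is not yet determined (e.g. several partitions of 4 into 2 parts exist). Let N = A − (6)·I. Computing rank(N^1) = 2, rank(N^2) = 1, rank(N^3) = 0; the number of blocks of size ≥ j is rank(N^{j−1}) − rank(N^j), giving [2, 1, 1]. So we have 1 block(s) of size 3, 1 block(s) of size 1 → block sizes [3, 1]

Assembling the blocks gives a Jordan form
J =
  [6, 1, 0, 0]
  [0, 6, 1, 0]
  [0, 0, 6, 0]
  [0, 0, 0, 6]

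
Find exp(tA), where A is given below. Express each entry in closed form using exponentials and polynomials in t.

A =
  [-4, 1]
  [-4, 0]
e^{tA} =
  [-2*t*exp(-2*t) + exp(-2*t), t*exp(-2*t)]
  [-4*t*exp(-2*t), 2*t*exp(-2*t) + exp(-2*t)]

Strategy: write A = P · J · P⁻¹ where J is a Jordan canonical form, so e^{tA} = P · e^{tJ} · P⁻¹, and e^{tJ} can be computed block-by-block.

A has Jordan form
J =
  [-2,  1]
  [ 0, -2]
(up to reordering of blocks).

Per-block formulas:
  For a 2×2 Jordan block J_2(-2): exp(t · J_2(-2)) = e^(-2t)·(I + t·N), where N is the 2×2 nilpotent shift.

After assembling e^{tJ} and conjugating by P, we get:

e^{tA} =
  [-2*t*exp(-2*t) + exp(-2*t), t*exp(-2*t)]
  [-4*t*exp(-2*t), 2*t*exp(-2*t) + exp(-2*t)]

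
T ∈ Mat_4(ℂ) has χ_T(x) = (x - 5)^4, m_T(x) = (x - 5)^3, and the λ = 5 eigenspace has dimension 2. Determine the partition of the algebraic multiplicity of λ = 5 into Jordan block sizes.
Block sizes for λ = 5: [3, 1]

Step 1 — from the characteristic polynomial, algebraic multiplicity of λ = 5 is 4. From dim ker(T − (5)·I) = 2, there are exactly 2 Jordan blocks for λ = 5.
Step 2 — from the minimal polynomial, the factor (x − 5)^3 tells us the largest block for λ = 5 has size 3.
Step 3 — with total size 4, 2 blocks, and largest block 3, the block sizes (in nonincreasing order) are [3, 1].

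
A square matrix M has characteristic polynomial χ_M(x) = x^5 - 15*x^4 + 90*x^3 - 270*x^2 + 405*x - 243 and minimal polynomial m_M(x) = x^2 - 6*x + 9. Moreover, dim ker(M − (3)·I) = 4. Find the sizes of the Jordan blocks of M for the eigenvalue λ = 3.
Block sizes for λ = 3: [2, 1, 1, 1]

Step 1 — from the characteristic polynomial, algebraic multiplicity of λ = 3 is 5. From dim ker(M − (3)·I) = 4, there are exactly 4 Jordan blocks for λ = 3.
Step 2 — from the minimal polynomial, the factor (x − 3)^2 tells us the largest block for λ = 3 has size 2.
Step 3 — with total size 5, 4 blocks, and largest block 2, the block sizes (in nonincreasing order) are [2, 1, 1, 1].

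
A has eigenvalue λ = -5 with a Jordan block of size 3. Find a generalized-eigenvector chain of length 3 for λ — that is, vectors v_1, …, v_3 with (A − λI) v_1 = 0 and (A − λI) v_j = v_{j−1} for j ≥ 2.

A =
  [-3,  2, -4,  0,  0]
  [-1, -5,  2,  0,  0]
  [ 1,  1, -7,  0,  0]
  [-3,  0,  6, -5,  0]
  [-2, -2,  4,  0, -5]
A Jordan chain for λ = -5 of length 3:
v_1 = (-2, 0, -1, 0, 2)ᵀ
v_2 = (2, -1, 1, -3, -2)ᵀ
v_3 = (1, 0, 0, 0, 0)ᵀ

Let N = A − (-5)·I. We want v_3 with N^3 v_3 = 0 but N^2 v_3 ≠ 0; then v_{j-1} := N · v_j for j = 3, …, 2.

Pick v_3 = (1, 0, 0, 0, 0)ᵀ.
Then v_2 = N · v_3 = (2, -1, 1, -3, -2)ᵀ.
Then v_1 = N · v_2 = (-2, 0, -1, 0, 2)ᵀ.

Sanity check: (A − (-5)·I) v_1 = (0, 0, 0, 0, 0)ᵀ = 0. ✓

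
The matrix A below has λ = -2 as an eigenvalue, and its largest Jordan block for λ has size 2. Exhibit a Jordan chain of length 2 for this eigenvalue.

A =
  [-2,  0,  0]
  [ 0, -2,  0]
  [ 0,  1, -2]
A Jordan chain for λ = -2 of length 2:
v_1 = (0, 0, 1)ᵀ
v_2 = (0, 1, 0)ᵀ

Let N = A − (-2)·I. We want v_2 with N^2 v_2 = 0 but N^1 v_2 ≠ 0; then v_{j-1} := N · v_j for j = 2, …, 2.

Pick v_2 = (0, 1, 0)ᵀ.
Then v_1 = N · v_2 = (0, 0, 1)ᵀ.

Sanity check: (A − (-2)·I) v_1 = (0, 0, 0)ᵀ = 0. ✓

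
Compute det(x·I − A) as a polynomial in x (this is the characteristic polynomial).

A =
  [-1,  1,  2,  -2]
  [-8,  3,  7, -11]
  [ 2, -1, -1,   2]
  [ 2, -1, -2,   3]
x^4 - 4*x^3 + 6*x^2 - 4*x + 1

Expanding det(x·I − A) (e.g. by cofactor expansion or by noting that A is similar to its Jordan form J, which has the same characteristic polynomial as A) gives
  χ_A(x) = x^4 - 4*x^3 + 6*x^2 - 4*x + 1
which factors as (x - 1)^4. The eigenvalues (with algebraic multiplicities) are λ = 1 with multiplicity 4.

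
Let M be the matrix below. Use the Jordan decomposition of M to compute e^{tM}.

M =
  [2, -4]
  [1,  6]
e^{tM} =
  [-2*t*exp(4*t) + exp(4*t), -4*t*exp(4*t)]
  [t*exp(4*t), 2*t*exp(4*t) + exp(4*t)]

Strategy: write M = P · J · P⁻¹ where J is a Jordan canonical form, so e^{tM} = P · e^{tJ} · P⁻¹, and e^{tJ} can be computed block-by-block.

M has Jordan form
J =
  [4, 1]
  [0, 4]
(up to reordering of blocks).

Per-block formulas:
  For a 2×2 Jordan block J_2(4): exp(t · J_2(4)) = e^(4t)·(I + t·N), where N is the 2×2 nilpotent shift.

After assembling e^{tJ} and conjugating by P, we get:

e^{tM} =
  [-2*t*exp(4*t) + exp(4*t), -4*t*exp(4*t)]
  [t*exp(4*t), 2*t*exp(4*t) + exp(4*t)]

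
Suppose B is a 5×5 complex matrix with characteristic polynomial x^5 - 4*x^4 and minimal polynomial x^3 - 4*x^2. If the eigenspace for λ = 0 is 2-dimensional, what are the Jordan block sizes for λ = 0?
Block sizes for λ = 0: [2, 2]

Step 1 — from the characteristic polynomial, algebraic multiplicity of λ = 0 is 4. From dim ker(B − (0)·I) = 2, there are exactly 2 Jordan blocks for λ = 0.
Step 2 — from the minimal polynomial, the factor (x − 0)^2 tells us the largest block for λ = 0 has size 2.
Step 3 — with total size 4, 2 blocks, and largest block 2, the block sizes (in nonincreasing order) are [2, 2].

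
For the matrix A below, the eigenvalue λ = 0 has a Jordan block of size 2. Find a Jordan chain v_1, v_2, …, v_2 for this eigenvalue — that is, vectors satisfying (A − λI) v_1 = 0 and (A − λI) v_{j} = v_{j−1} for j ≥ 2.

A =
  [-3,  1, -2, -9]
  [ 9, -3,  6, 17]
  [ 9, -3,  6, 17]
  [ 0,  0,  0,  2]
A Jordan chain for λ = 0 of length 2:
v_1 = (-3, 9, 9, 0)ᵀ
v_2 = (1, 0, 0, 0)ᵀ

Let N = A − (0)·I. We want v_2 with N^2 v_2 = 0 but N^1 v_2 ≠ 0; then v_{j-1} := N · v_j for j = 2, …, 2.

Pick v_2 = (1, 0, 0, 0)ᵀ.
Then v_1 = N · v_2 = (-3, 9, 9, 0)ᵀ.

Sanity check: (A − (0)·I) v_1 = (0, 0, 0, 0)ᵀ = 0. ✓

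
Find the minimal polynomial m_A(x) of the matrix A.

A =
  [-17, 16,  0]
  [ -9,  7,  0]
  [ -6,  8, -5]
x^2 + 10*x + 25

The characteristic polynomial is χ_A(x) = (x + 5)^3, so the eigenvalues are known. The minimal polynomial is
  m_A(x) = Π_λ (x − λ)^{k_λ}
where k_λ is the size of the *largest* Jordan block for λ (equivalently, the smallest k with (A − λI)^k v = 0 for every generalised eigenvector v of λ).

  λ = -5: largest Jordan block has size 2, contributing (x + 5)^2

So m_A(x) = (x + 5)^2 = x^2 + 10*x + 25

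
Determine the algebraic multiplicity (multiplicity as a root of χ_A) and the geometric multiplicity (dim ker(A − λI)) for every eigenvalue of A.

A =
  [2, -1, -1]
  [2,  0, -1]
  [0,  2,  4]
λ = 2: alg = 3, geom = 1

Step 1 — factor the characteristic polynomial to read off the algebraic multiplicities:
  χ_A(x) = (x - 2)^3

Step 2 — compute geometric multiplicities via the rank-nullity identity g(λ) = n − rank(A − λI):
  rank(A − (2)·I) = 2, so dim ker(A − (2)·I) = n − 2 = 1

Summary:
  λ = 2: algebraic multiplicity = 3, geometric multiplicity = 1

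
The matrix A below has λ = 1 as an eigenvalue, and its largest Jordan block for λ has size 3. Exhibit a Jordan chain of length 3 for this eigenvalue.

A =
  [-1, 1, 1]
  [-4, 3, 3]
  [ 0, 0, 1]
A Jordan chain for λ = 1 of length 3:
v_1 = (1, 2, 0)ᵀ
v_2 = (1, 3, 0)ᵀ
v_3 = (0, 0, 1)ᵀ

Let N = A − (1)·I. We want v_3 with N^3 v_3 = 0 but N^2 v_3 ≠ 0; then v_{j-1} := N · v_j for j = 3, …, 2.

Pick v_3 = (0, 0, 1)ᵀ.
Then v_2 = N · v_3 = (1, 3, 0)ᵀ.
Then v_1 = N · v_2 = (1, 2, 0)ᵀ.

Sanity check: (A − (1)·I) v_1 = (0, 0, 0)ᵀ = 0. ✓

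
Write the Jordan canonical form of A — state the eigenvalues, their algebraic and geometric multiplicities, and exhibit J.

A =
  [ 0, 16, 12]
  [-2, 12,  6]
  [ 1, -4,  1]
J_1(4) ⊕ J_1(4) ⊕ J_1(5)

The characteristic polynomial is
  det(x·I − A) = x^3 - 13*x^2 + 56*x - 80 = (x - 5)*(x - 4)^2

Eigenvalues and multiplicities (the geometric multiplicity of λ is n − rank(A − λI), which equals the number of Jordan blocks for λ):
  λ = 4: algebraic multiplicity = 2, geometric multiplicity = 2
  λ = 5: algebraic multiplicity = 1, geometric multiplicity = 1

Determining the block sizes for each eigenvalue:
  λ = 4: gm = am = 2, so every block has size 1 → block sizes [1, 1]
  λ = 5: one block (gm = 1), so the single block has size am = 1 → block sizes [1]

Assembling the blocks gives a Jordan form
J =
  [4, 0, 0]
  [0, 4, 0]
  [0, 0, 5]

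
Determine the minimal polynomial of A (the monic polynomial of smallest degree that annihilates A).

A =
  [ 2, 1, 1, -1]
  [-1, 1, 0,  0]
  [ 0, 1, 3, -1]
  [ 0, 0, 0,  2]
x^3 - 6*x^2 + 12*x - 8

The characteristic polynomial is χ_A(x) = (x - 2)^4, so the eigenvalues are known. The minimal polynomial is
  m_A(x) = Π_λ (x − λ)^{k_λ}
where k_λ is the size of the *largest* Jordan block for λ (equivalently, the smallest k with (A − λI)^k v = 0 for every generalised eigenvector v of λ).

  λ = 2: largest Jordan block has size 3, contributing (x − 2)^3

So m_A(x) = (x - 2)^3 = x^3 - 6*x^2 + 12*x - 8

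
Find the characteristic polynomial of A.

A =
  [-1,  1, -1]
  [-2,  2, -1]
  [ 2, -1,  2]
x^3 - 3*x^2 + 3*x - 1

Expanding det(x·I − A) (e.g. by cofactor expansion or by noting that A is similar to its Jordan form J, which has the same characteristic polynomial as A) gives
  χ_A(x) = x^3 - 3*x^2 + 3*x - 1
which factors as (x - 1)^3. The eigenvalues (with algebraic multiplicities) are λ = 1 with multiplicity 3.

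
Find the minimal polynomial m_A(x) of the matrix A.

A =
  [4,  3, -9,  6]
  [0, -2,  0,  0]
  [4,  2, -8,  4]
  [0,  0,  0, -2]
x^2 + 4*x + 4

The characteristic polynomial is χ_A(x) = (x + 2)^4, so the eigenvalues are known. The minimal polynomial is
  m_A(x) = Π_λ (x − λ)^{k_λ}
where k_λ is the size of the *largest* Jordan block for λ (equivalently, the smallest k with (A − λI)^k v = 0 for every generalised eigenvector v of λ).

  λ = -2: largest Jordan block has size 2, contributing (x + 2)^2

So m_A(x) = (x + 2)^2 = x^2 + 4*x + 4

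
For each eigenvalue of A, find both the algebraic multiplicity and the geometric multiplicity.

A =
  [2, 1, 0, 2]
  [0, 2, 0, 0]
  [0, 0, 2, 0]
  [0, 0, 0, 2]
λ = 2: alg = 4, geom = 3

Step 1 — factor the characteristic polynomial to read off the algebraic multiplicities:
  χ_A(x) = (x - 2)^4

Step 2 — compute geometric multiplicities via the rank-nullity identity g(λ) = n − rank(A − λI):
  rank(A − (2)·I) = 1, so dim ker(A − (2)·I) = n − 1 = 3

Summary:
  λ = 2: algebraic multiplicity = 4, geometric multiplicity = 3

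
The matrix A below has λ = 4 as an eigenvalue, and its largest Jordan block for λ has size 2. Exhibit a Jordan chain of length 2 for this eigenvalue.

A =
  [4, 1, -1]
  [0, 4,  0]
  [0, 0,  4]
A Jordan chain for λ = 4 of length 2:
v_1 = (1, 0, 0)ᵀ
v_2 = (0, 1, 0)ᵀ

Let N = A − (4)·I. We want v_2 with N^2 v_2 = 0 but N^1 v_2 ≠ 0; then v_{j-1} := N · v_j for j = 2, …, 2.

Pick v_2 = (0, 1, 0)ᵀ.
Then v_1 = N · v_2 = (1, 0, 0)ᵀ.

Sanity check: (A − (4)·I) v_1 = (0, 0, 0)ᵀ = 0. ✓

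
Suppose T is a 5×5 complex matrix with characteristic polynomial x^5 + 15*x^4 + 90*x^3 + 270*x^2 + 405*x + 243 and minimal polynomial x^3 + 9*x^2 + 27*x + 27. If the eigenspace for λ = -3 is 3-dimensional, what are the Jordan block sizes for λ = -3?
Block sizes for λ = -3: [3, 1, 1]

Step 1 — from the characteristic polynomial, algebraic multiplicity of λ = -3 is 5. From dim ker(T − (-3)·I) = 3, there are exactly 3 Jordan blocks for λ = -3.
Step 2 — from the minimal polynomial, the factor (x + 3)^3 tells us the largest block for λ = -3 has size 3.
Step 3 — with total size 5, 3 blocks, and largest block 3, the block sizes (in nonincreasing order) are [3, 1, 1].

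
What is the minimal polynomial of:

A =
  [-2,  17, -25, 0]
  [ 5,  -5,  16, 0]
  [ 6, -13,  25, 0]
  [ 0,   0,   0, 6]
x^3 - 18*x^2 + 108*x - 216

The characteristic polynomial is χ_A(x) = (x - 6)^4, so the eigenvalues are known. The minimal polynomial is
  m_A(x) = Π_λ (x − λ)^{k_λ}
where k_λ is the size of the *largest* Jordan block for λ (equivalently, the smallest k with (A − λI)^k v = 0 for every generalised eigenvector v of λ).

  λ = 6: largest Jordan block has size 3, contributing (x − 6)^3

So m_A(x) = (x - 6)^3 = x^3 - 18*x^2 + 108*x - 216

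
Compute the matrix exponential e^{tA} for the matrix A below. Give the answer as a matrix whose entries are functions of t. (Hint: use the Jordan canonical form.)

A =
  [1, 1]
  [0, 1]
e^{tA} =
  [exp(t), t*exp(t)]
  [0, exp(t)]

Strategy: write A = P · J · P⁻¹ where J is a Jordan canonical form, so e^{tA} = P · e^{tJ} · P⁻¹, and e^{tJ} can be computed block-by-block.

A has Jordan form
J =
  [1, 1]
  [0, 1]
(up to reordering of blocks).

Per-block formulas:
  For a 2×2 Jordan block J_2(1): exp(t · J_2(1)) = e^(1t)·(I + t·N), where N is the 2×2 nilpotent shift.

After assembling e^{tJ} and conjugating by P, we get:

e^{tA} =
  [exp(t), t*exp(t)]
  [0, exp(t)]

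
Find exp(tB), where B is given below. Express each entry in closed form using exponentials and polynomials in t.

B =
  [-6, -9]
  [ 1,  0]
e^{tB} =
  [-3*t*exp(-3*t) + exp(-3*t), -9*t*exp(-3*t)]
  [t*exp(-3*t), 3*t*exp(-3*t) + exp(-3*t)]

Strategy: write B = P · J · P⁻¹ where J is a Jordan canonical form, so e^{tB} = P · e^{tJ} · P⁻¹, and e^{tJ} can be computed block-by-block.

B has Jordan form
J =
  [-3,  1]
  [ 0, -3]
(up to reordering of blocks).

Per-block formulas:
  For a 2×2 Jordan block J_2(-3): exp(t · J_2(-3)) = e^(-3t)·(I + t·N), where N is the 2×2 nilpotent shift.

After assembling e^{tJ} and conjugating by P, we get:

e^{tB} =
  [-3*t*exp(-3*t) + exp(-3*t), -9*t*exp(-3*t)]
  [t*exp(-3*t), 3*t*exp(-3*t) + exp(-3*t)]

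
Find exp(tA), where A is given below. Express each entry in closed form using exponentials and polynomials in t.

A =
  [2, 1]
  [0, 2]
e^{tA} =
  [exp(2*t), t*exp(2*t)]
  [0, exp(2*t)]

Strategy: write A = P · J · P⁻¹ where J is a Jordan canonical form, so e^{tA} = P · e^{tJ} · P⁻¹, and e^{tJ} can be computed block-by-block.

A has Jordan form
J =
  [2, 1]
  [0, 2]
(up to reordering of blocks).

Per-block formulas:
  For a 2×2 Jordan block J_2(2): exp(t · J_2(2)) = e^(2t)·(I + t·N), where N is the 2×2 nilpotent shift.

After assembling e^{tJ} and conjugating by P, we get:

e^{tA} =
  [exp(2*t), t*exp(2*t)]
  [0, exp(2*t)]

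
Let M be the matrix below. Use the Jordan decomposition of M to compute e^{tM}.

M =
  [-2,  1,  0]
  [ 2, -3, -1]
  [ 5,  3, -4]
e^{tM} =
  [3*t^2*exp(-3*t)/2 + t*exp(-3*t) + exp(-3*t), t^2*exp(-3*t)/2 + t*exp(-3*t), -t^2*exp(-3*t)/2]
  [-3*t^2*exp(-3*t)/2 + 2*t*exp(-3*t), -t^2*exp(-3*t)/2 + exp(-3*t), t^2*exp(-3*t)/2 - t*exp(-3*t)]
  [3*t^2*exp(-3*t) + 5*t*exp(-3*t), t^2*exp(-3*t) + 3*t*exp(-3*t), -t^2*exp(-3*t) - t*exp(-3*t) + exp(-3*t)]

Strategy: write M = P · J · P⁻¹ where J is a Jordan canonical form, so e^{tM} = P · e^{tJ} · P⁻¹, and e^{tJ} can be computed block-by-block.

M has Jordan form
J =
  [-3,  1,  0]
  [ 0, -3,  1]
  [ 0,  0, -3]
(up to reordering of blocks).

Per-block formulas:
  For a 3×3 Jordan block J_3(-3): exp(t · J_3(-3)) = e^(-3t)·(I + t·N + (t^2/2)·N^2), where N is the 3×3 nilpotent shift.

After assembling e^{tJ} and conjugating by P, we get:

e^{tM} =
  [3*t^2*exp(-3*t)/2 + t*exp(-3*t) + exp(-3*t), t^2*exp(-3*t)/2 + t*exp(-3*t), -t^2*exp(-3*t)/2]
  [-3*t^2*exp(-3*t)/2 + 2*t*exp(-3*t), -t^2*exp(-3*t)/2 + exp(-3*t), t^2*exp(-3*t)/2 - t*exp(-3*t)]
  [3*t^2*exp(-3*t) + 5*t*exp(-3*t), t^2*exp(-3*t) + 3*t*exp(-3*t), -t^2*exp(-3*t) - t*exp(-3*t) + exp(-3*t)]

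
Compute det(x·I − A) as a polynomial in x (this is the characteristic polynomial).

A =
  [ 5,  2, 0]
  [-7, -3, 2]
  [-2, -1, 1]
x^3 - 3*x^2 + 3*x - 1

Expanding det(x·I − A) (e.g. by cofactor expansion or by noting that A is similar to its Jordan form J, which has the same characteristic polynomial as A) gives
  χ_A(x) = x^3 - 3*x^2 + 3*x - 1
which factors as (x - 1)^3. The eigenvalues (with algebraic multiplicities) are λ = 1 with multiplicity 3.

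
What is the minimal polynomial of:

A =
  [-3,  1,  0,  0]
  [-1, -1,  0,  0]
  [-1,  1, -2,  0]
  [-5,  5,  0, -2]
x^2 + 4*x + 4

The characteristic polynomial is χ_A(x) = (x + 2)^4, so the eigenvalues are known. The minimal polynomial is
  m_A(x) = Π_λ (x − λ)^{k_λ}
where k_λ is the size of the *largest* Jordan block for λ (equivalently, the smallest k with (A − λI)^k v = 0 for every generalised eigenvector v of λ).

  λ = -2: largest Jordan block has size 2, contributing (x + 2)^2

So m_A(x) = (x + 2)^2 = x^2 + 4*x + 4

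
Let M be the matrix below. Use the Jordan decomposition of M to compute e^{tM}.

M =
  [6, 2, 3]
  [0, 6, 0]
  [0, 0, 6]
e^{tM} =
  [exp(6*t), 2*t*exp(6*t), 3*t*exp(6*t)]
  [0, exp(6*t), 0]
  [0, 0, exp(6*t)]

Strategy: write M = P · J · P⁻¹ where J is a Jordan canonical form, so e^{tM} = P · e^{tJ} · P⁻¹, and e^{tJ} can be computed block-by-block.

M has Jordan form
J =
  [6, 1, 0]
  [0, 6, 0]
  [0, 0, 6]
(up to reordering of blocks).

Per-block formulas:
  For a 1×1 block at λ = 6: exp(t · [6]) = [e^(6t)].
  For a 2×2 Jordan block J_2(6): exp(t · J_2(6)) = e^(6t)·(I + t·N), where N is the 2×2 nilpotent shift.

After assembling e^{tJ} and conjugating by P, we get:

e^{tM} =
  [exp(6*t), 2*t*exp(6*t), 3*t*exp(6*t)]
  [0, exp(6*t), 0]
  [0, 0, exp(6*t)]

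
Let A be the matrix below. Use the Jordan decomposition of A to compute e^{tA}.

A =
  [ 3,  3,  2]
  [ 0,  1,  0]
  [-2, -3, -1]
e^{tA} =
  [2*t*exp(t) + exp(t), 3*t*exp(t), 2*t*exp(t)]
  [0, exp(t), 0]
  [-2*t*exp(t), -3*t*exp(t), -2*t*exp(t) + exp(t)]

Strategy: write A = P · J · P⁻¹ where J is a Jordan canonical form, so e^{tA} = P · e^{tJ} · P⁻¹, and e^{tJ} can be computed block-by-block.

A has Jordan form
J =
  [1, 1, 0]
  [0, 1, 0]
  [0, 0, 1]
(up to reordering of blocks).

Per-block formulas:
  For a 1×1 block at λ = 1: exp(t · [1]) = [e^(1t)].
  For a 2×2 Jordan block J_2(1): exp(t · J_2(1)) = e^(1t)·(I + t·N), where N is the 2×2 nilpotent shift.

After assembling e^{tJ} and conjugating by P, we get:

e^{tA} =
  [2*t*exp(t) + exp(t), 3*t*exp(t), 2*t*exp(t)]
  [0, exp(t), 0]
  [-2*t*exp(t), -3*t*exp(t), -2*t*exp(t) + exp(t)]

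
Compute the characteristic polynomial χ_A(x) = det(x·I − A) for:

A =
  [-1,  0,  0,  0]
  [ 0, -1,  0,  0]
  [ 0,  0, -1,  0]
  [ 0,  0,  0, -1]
x^4 + 4*x^3 + 6*x^2 + 4*x + 1

Expanding det(x·I − A) (e.g. by cofactor expansion or by noting that A is similar to its Jordan form J, which has the same characteristic polynomial as A) gives
  χ_A(x) = x^4 + 4*x^3 + 6*x^2 + 4*x + 1
which factors as (x + 1)^4. The eigenvalues (with algebraic multiplicities) are λ = -1 with multiplicity 4.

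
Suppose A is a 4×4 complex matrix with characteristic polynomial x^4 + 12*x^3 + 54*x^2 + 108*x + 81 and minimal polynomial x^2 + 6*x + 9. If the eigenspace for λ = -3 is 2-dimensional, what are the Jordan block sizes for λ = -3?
Block sizes for λ = -3: [2, 2]

Step 1 — from the characteristic polynomial, algebraic multiplicity of λ = -3 is 4. From dim ker(A − (-3)·I) = 2, there are exactly 2 Jordan blocks for λ = -3.
Step 2 — from the minimal polynomial, the factor (x + 3)^2 tells us the largest block for λ = -3 has size 2.
Step 3 — with total size 4, 2 blocks, and largest block 2, the block sizes (in nonincreasing order) are [2, 2].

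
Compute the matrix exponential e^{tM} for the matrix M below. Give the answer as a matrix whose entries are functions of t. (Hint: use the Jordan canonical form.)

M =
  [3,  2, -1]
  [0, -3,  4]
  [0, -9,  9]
e^{tM} =
  [exp(3*t), -3*t^2*exp(3*t)/2 + 2*t*exp(3*t), t^2*exp(3*t) - t*exp(3*t)]
  [0, -6*t*exp(3*t) + exp(3*t), 4*t*exp(3*t)]
  [0, -9*t*exp(3*t), 6*t*exp(3*t) + exp(3*t)]

Strategy: write M = P · J · P⁻¹ where J is a Jordan canonical form, so e^{tM} = P · e^{tJ} · P⁻¹, and e^{tJ} can be computed block-by-block.

M has Jordan form
J =
  [3, 1, 0]
  [0, 3, 1]
  [0, 0, 3]
(up to reordering of blocks).

Per-block formulas:
  For a 3×3 Jordan block J_3(3): exp(t · J_3(3)) = e^(3t)·(I + t·N + (t^2/2)·N^2), where N is the 3×3 nilpotent shift.

After assembling e^{tJ} and conjugating by P, we get:

e^{tM} =
  [exp(3*t), -3*t^2*exp(3*t)/2 + 2*t*exp(3*t), t^2*exp(3*t) - t*exp(3*t)]
  [0, -6*t*exp(3*t) + exp(3*t), 4*t*exp(3*t)]
  [0, -9*t*exp(3*t), 6*t*exp(3*t) + exp(3*t)]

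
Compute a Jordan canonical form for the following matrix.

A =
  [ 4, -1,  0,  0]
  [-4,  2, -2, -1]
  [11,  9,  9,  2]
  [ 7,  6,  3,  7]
J_2(5) ⊕ J_2(6)

The characteristic polynomial is
  det(x·I − A) = x^4 - 22*x^3 + 181*x^2 - 660*x + 900 = (x - 6)^2*(x - 5)^2

Eigenvalues and multiplicities (the geometric multiplicity of λ is n − rank(A − λI), which equals the number of Jordan blocks for λ):
  λ = 5: algebraic multiplicity = 2, geometric multiplicity = 1
  λ = 6: algebraic multiplicity = 2, geometric multiplicity = 1

Determining the block sizes for each eigenvalue:
  λ = 5: one block (gm = 1), so the single block has size am = 2 → block sizes [2]
  λ = 6: one block (gm = 1), so the single block has size am = 2 → block sizes [2]

Assembling the blocks gives a Jordan form
J =
  [5, 1, 0, 0]
  [0, 5, 0, 0]
  [0, 0, 6, 1]
  [0, 0, 0, 6]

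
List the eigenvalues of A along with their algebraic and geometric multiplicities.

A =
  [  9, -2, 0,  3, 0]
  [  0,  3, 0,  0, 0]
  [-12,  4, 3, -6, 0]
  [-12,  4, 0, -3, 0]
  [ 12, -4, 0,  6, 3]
λ = 3: alg = 5, geom = 4

Step 1 — factor the characteristic polynomial to read off the algebraic multiplicities:
  χ_A(x) = (x - 3)^5

Step 2 — compute geometric multiplicities via the rank-nullity identity g(λ) = n − rank(A − λI):
  rank(A − (3)·I) = 1, so dim ker(A − (3)·I) = n − 1 = 4

Summary:
  λ = 3: algebraic multiplicity = 5, geometric multiplicity = 4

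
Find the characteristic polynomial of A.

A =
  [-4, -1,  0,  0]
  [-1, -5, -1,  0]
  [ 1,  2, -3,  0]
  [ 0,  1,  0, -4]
x^4 + 16*x^3 + 96*x^2 + 256*x + 256

Expanding det(x·I − A) (e.g. by cofactor expansion or by noting that A is similar to its Jordan form J, which has the same characteristic polynomial as A) gives
  χ_A(x) = x^4 + 16*x^3 + 96*x^2 + 256*x + 256
which factors as (x + 4)^4. The eigenvalues (with algebraic multiplicities) are λ = -4 with multiplicity 4.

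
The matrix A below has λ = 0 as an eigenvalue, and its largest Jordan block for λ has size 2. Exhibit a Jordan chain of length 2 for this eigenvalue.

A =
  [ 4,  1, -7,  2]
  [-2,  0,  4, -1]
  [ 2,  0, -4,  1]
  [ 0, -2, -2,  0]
A Jordan chain for λ = 0 of length 2:
v_1 = (4, -2, 2, 0)ᵀ
v_2 = (1, 0, 0, 0)ᵀ

Let N = A − (0)·I. We want v_2 with N^2 v_2 = 0 but N^1 v_2 ≠ 0; then v_{j-1} := N · v_j for j = 2, …, 2.

Pick v_2 = (1, 0, 0, 0)ᵀ.
Then v_1 = N · v_2 = (4, -2, 2, 0)ᵀ.

Sanity check: (A − (0)·I) v_1 = (0, 0, 0, 0)ᵀ = 0. ✓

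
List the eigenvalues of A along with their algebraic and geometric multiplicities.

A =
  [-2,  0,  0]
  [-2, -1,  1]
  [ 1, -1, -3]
λ = -2: alg = 3, geom = 1

Step 1 — factor the characteristic polynomial to read off the algebraic multiplicities:
  χ_A(x) = (x + 2)^3

Step 2 — compute geometric multiplicities via the rank-nullity identity g(λ) = n − rank(A − λI):
  rank(A − (-2)·I) = 2, so dim ker(A − (-2)·I) = n − 2 = 1

Summary:
  λ = -2: algebraic multiplicity = 3, geometric multiplicity = 1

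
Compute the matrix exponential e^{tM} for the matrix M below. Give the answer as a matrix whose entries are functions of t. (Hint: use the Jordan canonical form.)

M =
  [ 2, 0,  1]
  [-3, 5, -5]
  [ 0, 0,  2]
e^{tM} =
  [exp(2*t), 0, t*exp(2*t)]
  [-exp(5*t) + exp(2*t), exp(5*t), t*exp(2*t) - 2*exp(5*t) + 2*exp(2*t)]
  [0, 0, exp(2*t)]

Strategy: write M = P · J · P⁻¹ where J is a Jordan canonical form, so e^{tM} = P · e^{tJ} · P⁻¹, and e^{tJ} can be computed block-by-block.

M has Jordan form
J =
  [2, 1, 0]
  [0, 2, 0]
  [0, 0, 5]
(up to reordering of blocks).

Per-block formulas:
  For a 1×1 block at λ = 5: exp(t · [5]) = [e^(5t)].
  For a 2×2 Jordan block J_2(2): exp(t · J_2(2)) = e^(2t)·(I + t·N), where N is the 2×2 nilpotent shift.

After assembling e^{tJ} and conjugating by P, we get:

e^{tM} =
  [exp(2*t), 0, t*exp(2*t)]
  [-exp(5*t) + exp(2*t), exp(5*t), t*exp(2*t) - 2*exp(5*t) + 2*exp(2*t)]
  [0, 0, exp(2*t)]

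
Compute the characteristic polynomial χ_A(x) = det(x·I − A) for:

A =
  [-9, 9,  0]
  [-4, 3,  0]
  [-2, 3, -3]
x^3 + 9*x^2 + 27*x + 27

Expanding det(x·I − A) (e.g. by cofactor expansion or by noting that A is similar to its Jordan form J, which has the same characteristic polynomial as A) gives
  χ_A(x) = x^3 + 9*x^2 + 27*x + 27
which factors as (x + 3)^3. The eigenvalues (with algebraic multiplicities) are λ = -3 with multiplicity 3.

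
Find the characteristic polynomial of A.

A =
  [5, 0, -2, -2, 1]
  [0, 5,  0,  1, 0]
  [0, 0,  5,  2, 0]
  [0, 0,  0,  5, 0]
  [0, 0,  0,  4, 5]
x^5 - 25*x^4 + 250*x^3 - 1250*x^2 + 3125*x - 3125

Expanding det(x·I − A) (e.g. by cofactor expansion or by noting that A is similar to its Jordan form J, which has the same characteristic polynomial as A) gives
  χ_A(x) = x^5 - 25*x^4 + 250*x^3 - 1250*x^2 + 3125*x - 3125
which factors as (x - 5)^5. The eigenvalues (with algebraic multiplicities) are λ = 5 with multiplicity 5.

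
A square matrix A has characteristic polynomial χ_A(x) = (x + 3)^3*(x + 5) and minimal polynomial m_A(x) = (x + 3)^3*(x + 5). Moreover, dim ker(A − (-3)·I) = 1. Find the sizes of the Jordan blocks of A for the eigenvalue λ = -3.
Block sizes for λ = -3: [3]

Step 1 — from the characteristic polynomial, algebraic multiplicity of λ = -3 is 3. From dim ker(A − (-3)·I) = 1, there are exactly 1 Jordan blocks for λ = -3.
Step 2 — from the minimal polynomial, the factor (x + 3)^3 tells us the largest block for λ = -3 has size 3.
Step 3 — with total size 3, 1 blocks, and largest block 3, the block sizes (in nonincreasing order) are [3].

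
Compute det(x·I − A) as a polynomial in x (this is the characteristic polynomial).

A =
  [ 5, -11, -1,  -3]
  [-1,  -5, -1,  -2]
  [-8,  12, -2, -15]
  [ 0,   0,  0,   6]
x^4 - 4*x^3 - 44*x^2 + 96*x + 576

Expanding det(x·I − A) (e.g. by cofactor expansion or by noting that A is similar to its Jordan form J, which has the same characteristic polynomial as A) gives
  χ_A(x) = x^4 - 4*x^3 - 44*x^2 + 96*x + 576
which factors as (x - 6)^2*(x + 4)^2. The eigenvalues (with algebraic multiplicities) are λ = -4 with multiplicity 2, λ = 6 with multiplicity 2.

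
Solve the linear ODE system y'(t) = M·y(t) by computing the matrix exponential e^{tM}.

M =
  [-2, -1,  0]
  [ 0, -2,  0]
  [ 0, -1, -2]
e^{tM} =
  [exp(-2*t), -t*exp(-2*t), 0]
  [0, exp(-2*t), 0]
  [0, -t*exp(-2*t), exp(-2*t)]

Strategy: write M = P · J · P⁻¹ where J is a Jordan canonical form, so e^{tM} = P · e^{tJ} · P⁻¹, and e^{tJ} can be computed block-by-block.

M has Jordan form
J =
  [-2,  1,  0]
  [ 0, -2,  0]
  [ 0,  0, -2]
(up to reordering of blocks).

Per-block formulas:
  For a 1×1 block at λ = -2: exp(t · [-2]) = [e^(-2t)].
  For a 2×2 Jordan block J_2(-2): exp(t · J_2(-2)) = e^(-2t)·(I + t·N), where N is the 2×2 nilpotent shift.

After assembling e^{tJ} and conjugating by P, we get:

e^{tM} =
  [exp(-2*t), -t*exp(-2*t), 0]
  [0, exp(-2*t), 0]
  [0, -t*exp(-2*t), exp(-2*t)]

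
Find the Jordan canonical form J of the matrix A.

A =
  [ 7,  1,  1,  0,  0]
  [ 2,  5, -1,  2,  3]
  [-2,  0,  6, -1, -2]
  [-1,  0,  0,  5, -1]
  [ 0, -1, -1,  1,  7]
J_3(6) ⊕ J_2(6)

The characteristic polynomial is
  det(x·I − A) = x^5 - 30*x^4 + 360*x^3 - 2160*x^2 + 6480*x - 7776 = (x - 6)^5

Eigenvalues and multiplicities (the geometric multiplicity of λ is n − rank(A − λI), which equals the number of Jordan blocks for λ):
  λ = 6: algebraic multiplicity = 5, geometric multiplicity = 2

Determining the block sizes for each eigenvalue:
  λ = 6: with am = 5 and gm = 2, the partition is not yet determined (e.g. several partitions of 5 into 2 parts exist). Let N = A − (6)·I. Computing rank(N^1) = 3, rank(N^2) = 1, rank(N^3) = 0; the number of blocks of size ≥ j is rank(N^{j−1}) − rank(N^j), giving [2, 2, 1]. So we have 1 block(s) of size 3, 1 block(s) of size 2 → block sizes [3, 2]

Assembling the blocks gives a Jordan form
J =
  [6, 1, 0, 0, 0]
  [0, 6, 1, 0, 0]
  [0, 0, 6, 0, 0]
  [0, 0, 0, 6, 1]
  [0, 0, 0, 0, 6]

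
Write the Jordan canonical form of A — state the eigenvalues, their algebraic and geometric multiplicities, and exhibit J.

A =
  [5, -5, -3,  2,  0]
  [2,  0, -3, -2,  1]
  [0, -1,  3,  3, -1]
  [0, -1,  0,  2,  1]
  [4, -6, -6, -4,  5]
J_3(3) ⊕ J_2(3)

The characteristic polynomial is
  det(x·I − A) = x^5 - 15*x^4 + 90*x^3 - 270*x^2 + 405*x - 243 = (x - 3)^5

Eigenvalues and multiplicities (the geometric multiplicity of λ is n − rank(A − λI), which equals the number of Jordan blocks for λ):
  λ = 3: algebraic multiplicity = 5, geometric multiplicity = 2

Determining the block sizes for each eigenvalue:
  λ = 3: with am = 5 and gm = 2, the partition is not yet determined (e.g. several partitions of 5 into 2 parts exist). Let N = A − (3)·I. Computing rank(N^1) = 3, rank(N^2) = 1, rank(N^3) = 0; the number of blocks of size ≥ j is rank(N^{j−1}) − rank(N^j), giving [2, 2, 1]. So we have 1 block(s) of size 3, 1 block(s) of size 2 → block sizes [3, 2]

Assembling the blocks gives a Jordan form
J =
  [3, 1, 0, 0, 0]
  [0, 3, 1, 0, 0]
  [0, 0, 3, 0, 0]
  [0, 0, 0, 3, 1]
  [0, 0, 0, 0, 3]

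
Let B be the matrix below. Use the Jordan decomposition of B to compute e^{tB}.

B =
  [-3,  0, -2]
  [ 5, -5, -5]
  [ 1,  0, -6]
e^{tB} =
  [2*exp(-4*t) - exp(-5*t), 0, -2*exp(-4*t) + 2*exp(-5*t)]
  [5*exp(-4*t) - 5*exp(-5*t), exp(-5*t), -5*exp(-4*t) + 5*exp(-5*t)]
  [exp(-4*t) - exp(-5*t), 0, -exp(-4*t) + 2*exp(-5*t)]

Strategy: write B = P · J · P⁻¹ where J is a Jordan canonical form, so e^{tB} = P · e^{tJ} · P⁻¹, and e^{tJ} can be computed block-by-block.

B has Jordan form
J =
  [-5,  0,  0]
  [ 0, -5,  0]
  [ 0,  0, -4]
(up to reordering of blocks).

Per-block formulas:
  For a 1×1 block at λ = -5: exp(t · [-5]) = [e^(-5t)].
  For a 1×1 block at λ = -4: exp(t · [-4]) = [e^(-4t)].

After assembling e^{tJ} and conjugating by P, we get:

e^{tB} =
  [2*exp(-4*t) - exp(-5*t), 0, -2*exp(-4*t) + 2*exp(-5*t)]
  [5*exp(-4*t) - 5*exp(-5*t), exp(-5*t), -5*exp(-4*t) + 5*exp(-5*t)]
  [exp(-4*t) - exp(-5*t), 0, -exp(-4*t) + 2*exp(-5*t)]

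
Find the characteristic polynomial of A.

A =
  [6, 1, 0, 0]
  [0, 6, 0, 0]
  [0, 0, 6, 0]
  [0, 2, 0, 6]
x^4 - 24*x^3 + 216*x^2 - 864*x + 1296

Expanding det(x·I − A) (e.g. by cofactor expansion or by noting that A is similar to its Jordan form J, which has the same characteristic polynomial as A) gives
  χ_A(x) = x^4 - 24*x^3 + 216*x^2 - 864*x + 1296
which factors as (x - 6)^4. The eigenvalues (with algebraic multiplicities) are λ = 6 with multiplicity 4.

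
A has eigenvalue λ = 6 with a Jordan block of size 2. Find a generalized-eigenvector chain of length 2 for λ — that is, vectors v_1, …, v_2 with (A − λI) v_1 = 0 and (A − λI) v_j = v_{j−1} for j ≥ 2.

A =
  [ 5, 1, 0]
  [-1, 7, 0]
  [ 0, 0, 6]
A Jordan chain for λ = 6 of length 2:
v_1 = (-1, -1, 0)ᵀ
v_2 = (1, 0, 0)ᵀ

Let N = A − (6)·I. We want v_2 with N^2 v_2 = 0 but N^1 v_2 ≠ 0; then v_{j-1} := N · v_j for j = 2, …, 2.

Pick v_2 = (1, 0, 0)ᵀ.
Then v_1 = N · v_2 = (-1, -1, 0)ᵀ.

Sanity check: (A − (6)·I) v_1 = (0, 0, 0)ᵀ = 0. ✓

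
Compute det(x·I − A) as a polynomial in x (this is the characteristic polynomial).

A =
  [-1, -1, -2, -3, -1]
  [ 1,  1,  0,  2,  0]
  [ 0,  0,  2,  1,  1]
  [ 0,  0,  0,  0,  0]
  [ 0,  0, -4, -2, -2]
x^5

Expanding det(x·I − A) (e.g. by cofactor expansion or by noting that A is similar to its Jordan form J, which has the same characteristic polynomial as A) gives
  χ_A(x) = x^5
which factors as x^5. The eigenvalues (with algebraic multiplicities) are λ = 0 with multiplicity 5.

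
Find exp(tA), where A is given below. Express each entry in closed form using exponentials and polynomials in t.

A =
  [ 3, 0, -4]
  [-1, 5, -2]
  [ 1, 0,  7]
e^{tA} =
  [-2*t*exp(5*t) + exp(5*t), 0, -4*t*exp(5*t)]
  [-t*exp(5*t), exp(5*t), -2*t*exp(5*t)]
  [t*exp(5*t), 0, 2*t*exp(5*t) + exp(5*t)]

Strategy: write A = P · J · P⁻¹ where J is a Jordan canonical form, so e^{tA} = P · e^{tJ} · P⁻¹, and e^{tJ} can be computed block-by-block.

A has Jordan form
J =
  [5, 1, 0]
  [0, 5, 0]
  [0, 0, 5]
(up to reordering of blocks).

Per-block formulas:
  For a 1×1 block at λ = 5: exp(t · [5]) = [e^(5t)].
  For a 2×2 Jordan block J_2(5): exp(t · J_2(5)) = e^(5t)·(I + t·N), where N is the 2×2 nilpotent shift.

After assembling e^{tJ} and conjugating by P, we get:

e^{tA} =
  [-2*t*exp(5*t) + exp(5*t), 0, -4*t*exp(5*t)]
  [-t*exp(5*t), exp(5*t), -2*t*exp(5*t)]
  [t*exp(5*t), 0, 2*t*exp(5*t) + exp(5*t)]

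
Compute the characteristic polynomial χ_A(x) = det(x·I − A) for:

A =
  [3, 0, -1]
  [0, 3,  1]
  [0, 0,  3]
x^3 - 9*x^2 + 27*x - 27

Expanding det(x·I − A) (e.g. by cofactor expansion or by noting that A is similar to its Jordan form J, which has the same characteristic polynomial as A) gives
  χ_A(x) = x^3 - 9*x^2 + 27*x - 27
which factors as (x - 3)^3. The eigenvalues (with algebraic multiplicities) are λ = 3 with multiplicity 3.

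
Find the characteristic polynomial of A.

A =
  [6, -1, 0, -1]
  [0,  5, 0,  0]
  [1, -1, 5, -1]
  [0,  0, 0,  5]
x^4 - 21*x^3 + 165*x^2 - 575*x + 750

Expanding det(x·I − A) (e.g. by cofactor expansion or by noting that A is similar to its Jordan form J, which has the same characteristic polynomial as A) gives
  χ_A(x) = x^4 - 21*x^3 + 165*x^2 - 575*x + 750
which factors as (x - 6)*(x - 5)^3. The eigenvalues (with algebraic multiplicities) are λ = 5 with multiplicity 3, λ = 6 with multiplicity 1.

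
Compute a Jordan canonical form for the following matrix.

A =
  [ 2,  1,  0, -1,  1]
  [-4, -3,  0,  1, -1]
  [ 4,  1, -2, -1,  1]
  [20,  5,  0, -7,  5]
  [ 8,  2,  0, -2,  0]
J_2(-2) ⊕ J_1(-2) ⊕ J_1(-2) ⊕ J_1(-2)

The characteristic polynomial is
  det(x·I − A) = x^5 + 10*x^4 + 40*x^3 + 80*x^2 + 80*x + 32 = (x + 2)^5

Eigenvalues and multiplicities (the geometric multiplicity of λ is n − rank(A − λI), which equals the number of Jordan blocks for λ):
  λ = -2: algebraic multiplicity = 5, geometric multiplicity = 4

Determining the block sizes for each eigenvalue:
  λ = -2: 4 blocks summing to 5 forces exactly one block of size 2 and the rest size 1 → block sizes [2, 1, 1, 1]

Assembling the blocks gives a Jordan form
J =
  [-2,  1,  0,  0,  0]
  [ 0, -2,  0,  0,  0]
  [ 0,  0, -2,  0,  0]
  [ 0,  0,  0, -2,  0]
  [ 0,  0,  0,  0, -2]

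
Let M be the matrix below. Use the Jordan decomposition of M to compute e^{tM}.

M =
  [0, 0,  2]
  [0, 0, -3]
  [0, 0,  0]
e^{tM} =
  [1, 0, 2*t]
  [0, 1, -3*t]
  [0, 0, 1]

Strategy: write M = P · J · P⁻¹ where J is a Jordan canonical form, so e^{tM} = P · e^{tJ} · P⁻¹, and e^{tJ} can be computed block-by-block.

M has Jordan form
J =
  [0, 1, 0]
  [0, 0, 0]
  [0, 0, 0]
(up to reordering of blocks).

Per-block formulas:
  For a 1×1 block at λ = 0: exp(t · [0]) = [e^(0t)].
  For a 2×2 Jordan block J_2(0): exp(t · J_2(0)) = e^(0t)·(I + t·N), where N is the 2×2 nilpotent shift.

After assembling e^{tJ} and conjugating by P, we get:

e^{tM} =
  [1, 0, 2*t]
  [0, 1, -3*t]
  [0, 0, 1]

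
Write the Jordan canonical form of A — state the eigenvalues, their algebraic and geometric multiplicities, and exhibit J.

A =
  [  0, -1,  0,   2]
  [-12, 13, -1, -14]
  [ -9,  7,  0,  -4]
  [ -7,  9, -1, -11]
J_3(-1) ⊕ J_1(5)

The characteristic polynomial is
  det(x·I − A) = x^4 - 2*x^3 - 12*x^2 - 14*x - 5 = (x - 5)*(x + 1)^3

Eigenvalues and multiplicities (the geometric multiplicity of λ is n − rank(A − λI), which equals the number of Jordan blocks for λ):
  λ = -1: algebraic multiplicity = 3, geometric multiplicity = 1
  λ = 5: algebraic multiplicity = 1, geometric multiplicity = 1

Determining the block sizes for each eigenvalue:
  λ = -1: one block (gm = 1), so the single block has size am = 3 → block sizes [3]
  λ = 5: one block (gm = 1), so the single block has size am = 1 → block sizes [1]

Assembling the blocks gives a Jordan form
J =
  [-1,  1,  0, 0]
  [ 0, -1,  1, 0]
  [ 0,  0, -1, 0]
  [ 0,  0,  0, 5]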